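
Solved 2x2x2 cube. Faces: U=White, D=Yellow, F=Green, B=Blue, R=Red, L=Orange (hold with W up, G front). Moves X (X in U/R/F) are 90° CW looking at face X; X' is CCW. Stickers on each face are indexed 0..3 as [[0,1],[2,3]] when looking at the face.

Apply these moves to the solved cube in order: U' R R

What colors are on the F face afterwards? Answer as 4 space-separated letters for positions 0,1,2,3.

Answer: O B G R

Derivation:
After move 1 (U'): U=WWWW F=OOGG R=GGRR B=RRBB L=BBOO
After move 2 (R): R=RGRG U=WOWG F=OYGY D=YBYR B=WRWB
After move 3 (R): R=RRGG U=WYWY F=OBGR D=YWYW B=GROB
Query: F face = OBGR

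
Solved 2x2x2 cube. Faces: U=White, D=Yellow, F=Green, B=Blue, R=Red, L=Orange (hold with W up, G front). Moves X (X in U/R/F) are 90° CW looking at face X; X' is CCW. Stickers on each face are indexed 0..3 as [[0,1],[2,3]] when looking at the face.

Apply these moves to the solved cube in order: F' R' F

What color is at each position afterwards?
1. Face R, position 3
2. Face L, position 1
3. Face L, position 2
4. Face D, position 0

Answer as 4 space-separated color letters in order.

After move 1 (F'): F=GGGG U=WWRR R=YRYR D=OOYY L=OWOW
After move 2 (R'): R=RRYY U=WBRB F=GWGR D=OGYG B=YBOB
After move 3 (F): F=GGRW U=WBWW R=RRBY D=YRYG L=OOOG
Query 1: R[3] = Y
Query 2: L[1] = O
Query 3: L[2] = O
Query 4: D[0] = Y

Answer: Y O O Y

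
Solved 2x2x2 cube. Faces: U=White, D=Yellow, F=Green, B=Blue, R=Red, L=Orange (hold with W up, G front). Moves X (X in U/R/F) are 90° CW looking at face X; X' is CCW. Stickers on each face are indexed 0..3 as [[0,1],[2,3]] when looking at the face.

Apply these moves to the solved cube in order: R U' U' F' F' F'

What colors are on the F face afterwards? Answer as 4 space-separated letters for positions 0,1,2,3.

After move 1 (R): R=RRRR U=WGWG F=GYGY D=YBYB B=WBWB
After move 2 (U'): U=GGWW F=OOGY R=GYRR B=RRWB L=WBOO
After move 3 (U'): U=GWGW F=WBGY R=OORR B=GYWB L=RROO
After move 4 (F'): F=BYWG U=GWOR R=BOYR D=ROYB L=RWOG
After move 5 (F'): F=YGBW U=GWBY R=OORR D=WGYB L=RROO
After move 6 (F'): F=GWYB U=GWOR R=GOWR D=ROYB L=RYOB
Query: F face = GWYB

Answer: G W Y B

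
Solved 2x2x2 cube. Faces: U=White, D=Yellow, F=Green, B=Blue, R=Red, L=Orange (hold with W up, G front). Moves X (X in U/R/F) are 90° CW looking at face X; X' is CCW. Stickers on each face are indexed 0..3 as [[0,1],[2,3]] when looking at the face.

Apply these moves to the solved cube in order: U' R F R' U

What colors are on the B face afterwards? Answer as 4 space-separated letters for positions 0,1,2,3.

Answer: B Y R B

Derivation:
After move 1 (U'): U=WWWW F=OOGG R=GGRR B=RRBB L=BBOO
After move 2 (R): R=RGRG U=WOWG F=OYGY D=YBYR B=WRWB
After move 3 (F): F=GOYY U=WOOB R=WGGG D=RRYR L=BYOB
After move 4 (R'): R=GGWG U=WWOW F=GOYB D=ROYY B=RRRB
After move 5 (U): U=OWWW F=GGYB R=RRWG B=BYRB L=GOOB
Query: B face = BYRB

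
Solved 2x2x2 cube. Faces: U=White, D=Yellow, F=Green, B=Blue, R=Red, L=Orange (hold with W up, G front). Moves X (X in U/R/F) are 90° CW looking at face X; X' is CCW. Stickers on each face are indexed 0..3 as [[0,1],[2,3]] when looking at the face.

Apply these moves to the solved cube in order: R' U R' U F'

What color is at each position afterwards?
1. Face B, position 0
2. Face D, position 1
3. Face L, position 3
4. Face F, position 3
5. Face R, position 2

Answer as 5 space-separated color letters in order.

Answer: G O O G Y

Derivation:
After move 1 (R'): R=RRRR U=WBWB F=GWGW D=YGYG B=YBYB
After move 2 (U): U=WWBB F=RRGW R=YBRR B=OOYB L=GWOO
After move 3 (R'): R=BRYR U=WYBO F=RWGB D=YRYW B=GOGB
After move 4 (U): U=BWOY F=BRGB R=GOYR B=GWGB L=RWOO
After move 5 (F'): F=RBBG U=BWGY R=ROYR D=WOYW L=RYOO
Query 1: B[0] = G
Query 2: D[1] = O
Query 3: L[3] = O
Query 4: F[3] = G
Query 5: R[2] = Y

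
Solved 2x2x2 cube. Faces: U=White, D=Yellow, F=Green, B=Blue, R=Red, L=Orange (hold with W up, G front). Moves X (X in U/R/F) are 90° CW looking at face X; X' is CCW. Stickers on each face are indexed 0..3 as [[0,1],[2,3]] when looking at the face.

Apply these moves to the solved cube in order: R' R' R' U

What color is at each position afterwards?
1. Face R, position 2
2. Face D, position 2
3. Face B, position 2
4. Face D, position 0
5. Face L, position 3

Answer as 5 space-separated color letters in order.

After move 1 (R'): R=RRRR U=WBWB F=GWGW D=YGYG B=YBYB
After move 2 (R'): R=RRRR U=WYWY F=GBGB D=YWYW B=GBGB
After move 3 (R'): R=RRRR U=WGWG F=GYGY D=YBYB B=WBWB
After move 4 (U): U=WWGG F=RRGY R=WBRR B=OOWB L=GYOO
Query 1: R[2] = R
Query 2: D[2] = Y
Query 3: B[2] = W
Query 4: D[0] = Y
Query 5: L[3] = O

Answer: R Y W Y O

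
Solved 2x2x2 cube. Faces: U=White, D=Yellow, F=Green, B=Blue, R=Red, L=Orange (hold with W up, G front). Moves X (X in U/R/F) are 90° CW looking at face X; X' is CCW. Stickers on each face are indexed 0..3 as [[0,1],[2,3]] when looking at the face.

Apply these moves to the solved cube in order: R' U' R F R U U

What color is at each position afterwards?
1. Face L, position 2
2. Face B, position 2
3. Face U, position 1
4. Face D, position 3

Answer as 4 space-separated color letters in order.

Answer: O O O W

Derivation:
After move 1 (R'): R=RRRR U=WBWB F=GWGW D=YGYG B=YBYB
After move 2 (U'): U=BBWW F=OOGW R=GWRR B=RRYB L=YBOO
After move 3 (R): R=RGRW U=BOWW F=OGGG D=YYYR B=WRBB
After move 4 (F): F=GOGG U=BOOB R=WGWW D=RRYR L=YYOY
After move 5 (R): R=WWWG U=BOOG F=GRGR D=RBYW B=BROB
After move 6 (U): U=OBGO F=WWGR R=BRWG B=YYOB L=GROY
After move 7 (U): U=GOOB F=BRGR R=YYWG B=GROB L=WWOY
Query 1: L[2] = O
Query 2: B[2] = O
Query 3: U[1] = O
Query 4: D[3] = W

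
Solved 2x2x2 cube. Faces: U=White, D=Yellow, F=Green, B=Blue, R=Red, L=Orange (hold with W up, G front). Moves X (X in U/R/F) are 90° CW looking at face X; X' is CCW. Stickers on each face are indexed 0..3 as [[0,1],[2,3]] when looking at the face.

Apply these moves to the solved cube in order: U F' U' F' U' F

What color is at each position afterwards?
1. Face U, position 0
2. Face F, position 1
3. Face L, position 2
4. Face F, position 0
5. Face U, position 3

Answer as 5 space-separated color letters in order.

After move 1 (U): U=WWWW F=RRGG R=BBRR B=OOBB L=GGOO
After move 2 (F'): F=RGRG U=WWBR R=YBYR D=GOYY L=GWOW
After move 3 (U'): U=WRWB F=GWRG R=RGYR B=YBBB L=OOOW
After move 4 (F'): F=WGGR U=WRRY R=OGGR D=OWYY L=OBOW
After move 5 (U'): U=RYWR F=OBGR R=WGGR B=OGBB L=YBOW
After move 6 (F): F=GORB U=RYWB R=WGRR D=GWYY L=YOOW
Query 1: U[0] = R
Query 2: F[1] = O
Query 3: L[2] = O
Query 4: F[0] = G
Query 5: U[3] = B

Answer: R O O G B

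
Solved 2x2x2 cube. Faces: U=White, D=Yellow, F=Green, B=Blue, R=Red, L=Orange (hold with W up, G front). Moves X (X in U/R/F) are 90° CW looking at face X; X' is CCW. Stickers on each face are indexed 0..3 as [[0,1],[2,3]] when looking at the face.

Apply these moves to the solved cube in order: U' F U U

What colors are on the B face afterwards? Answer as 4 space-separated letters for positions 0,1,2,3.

After move 1 (U'): U=WWWW F=OOGG R=GGRR B=RRBB L=BBOO
After move 2 (F): F=GOGO U=WWOB R=WGWR D=RGYY L=BYOY
After move 3 (U): U=OWBW F=WGGO R=RRWR B=BYBB L=GOOY
After move 4 (U): U=BOWW F=RRGO R=BYWR B=GOBB L=WGOY
Query: B face = GOBB

Answer: G O B B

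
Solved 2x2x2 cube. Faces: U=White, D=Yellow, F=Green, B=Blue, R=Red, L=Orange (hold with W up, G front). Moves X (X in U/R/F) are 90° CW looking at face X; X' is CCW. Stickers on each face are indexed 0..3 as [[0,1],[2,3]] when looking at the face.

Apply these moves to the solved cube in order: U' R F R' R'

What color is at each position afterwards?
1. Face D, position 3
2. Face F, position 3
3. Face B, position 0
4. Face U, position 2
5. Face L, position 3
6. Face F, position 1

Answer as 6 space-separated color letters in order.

Answer: B W Y O B W

Derivation:
After move 1 (U'): U=WWWW F=OOGG R=GGRR B=RRBB L=BBOO
After move 2 (R): R=RGRG U=WOWG F=OYGY D=YBYR B=WRWB
After move 3 (F): F=GOYY U=WOOB R=WGGG D=RRYR L=BYOB
After move 4 (R'): R=GGWG U=WWOW F=GOYB D=ROYY B=RRRB
After move 5 (R'): R=GGGW U=WROR F=GWYW D=ROYB B=YROB
Query 1: D[3] = B
Query 2: F[3] = W
Query 3: B[0] = Y
Query 4: U[2] = O
Query 5: L[3] = B
Query 6: F[1] = W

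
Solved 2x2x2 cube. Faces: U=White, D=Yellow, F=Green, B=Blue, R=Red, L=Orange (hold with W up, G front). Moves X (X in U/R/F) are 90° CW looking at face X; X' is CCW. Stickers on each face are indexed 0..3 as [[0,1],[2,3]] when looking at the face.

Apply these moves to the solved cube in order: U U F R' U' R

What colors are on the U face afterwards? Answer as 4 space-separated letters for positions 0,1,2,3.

After move 1 (U): U=WWWW F=RRGG R=BBRR B=OOBB L=GGOO
After move 2 (U): U=WWWW F=BBGG R=OORR B=GGBB L=RROO
After move 3 (F): F=GBGB U=WWOR R=WOWR D=ROYY L=RYOY
After move 4 (R'): R=ORWW U=WBOG F=GWGR D=RBYB B=YGOB
After move 5 (U'): U=BGWO F=RYGR R=GWWW B=OROB L=YGOY
After move 6 (R): R=WGWW U=BYWR F=RBGB D=ROYO B=ORGB
Query: U face = BYWR

Answer: B Y W R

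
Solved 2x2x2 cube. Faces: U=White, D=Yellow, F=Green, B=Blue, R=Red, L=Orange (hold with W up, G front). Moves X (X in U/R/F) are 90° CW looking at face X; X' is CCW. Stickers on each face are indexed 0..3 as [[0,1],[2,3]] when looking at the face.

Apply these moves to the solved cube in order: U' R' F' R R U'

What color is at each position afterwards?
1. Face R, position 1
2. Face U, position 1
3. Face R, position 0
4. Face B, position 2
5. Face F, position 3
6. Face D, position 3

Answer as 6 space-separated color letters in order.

Answer: Y G W W Y G

Derivation:
After move 1 (U'): U=WWWW F=OOGG R=GGRR B=RRBB L=BBOO
After move 2 (R'): R=GRGR U=WBWR F=OWGW D=YOYG B=YRYB
After move 3 (F'): F=WWOG U=WBGG R=ORYR D=BOYG L=BROW
After move 4 (R): R=YORR U=WWGG F=WOOG D=BYYY B=GRBB
After move 5 (R): R=RYRO U=WOGG F=WYOY D=BBYG B=GRWB
After move 6 (U'): U=OGWG F=BROY R=WYRO B=RYWB L=GROW
Query 1: R[1] = Y
Query 2: U[1] = G
Query 3: R[0] = W
Query 4: B[2] = W
Query 5: F[3] = Y
Query 6: D[3] = G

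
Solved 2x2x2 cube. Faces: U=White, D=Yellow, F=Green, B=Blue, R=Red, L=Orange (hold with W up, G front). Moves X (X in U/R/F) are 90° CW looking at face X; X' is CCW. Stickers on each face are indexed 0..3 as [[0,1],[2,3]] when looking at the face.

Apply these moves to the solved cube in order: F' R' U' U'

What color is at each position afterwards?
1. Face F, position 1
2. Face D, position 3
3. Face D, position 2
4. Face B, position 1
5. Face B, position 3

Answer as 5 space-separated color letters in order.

Answer: B G Y W B

Derivation:
After move 1 (F'): F=GGGG U=WWRR R=YRYR D=OOYY L=OWOW
After move 2 (R'): R=RRYY U=WBRB F=GWGR D=OGYG B=YBOB
After move 3 (U'): U=BBWR F=OWGR R=GWYY B=RROB L=YBOW
After move 4 (U'): U=BRBW F=YBGR R=OWYY B=GWOB L=RROW
Query 1: F[1] = B
Query 2: D[3] = G
Query 3: D[2] = Y
Query 4: B[1] = W
Query 5: B[3] = B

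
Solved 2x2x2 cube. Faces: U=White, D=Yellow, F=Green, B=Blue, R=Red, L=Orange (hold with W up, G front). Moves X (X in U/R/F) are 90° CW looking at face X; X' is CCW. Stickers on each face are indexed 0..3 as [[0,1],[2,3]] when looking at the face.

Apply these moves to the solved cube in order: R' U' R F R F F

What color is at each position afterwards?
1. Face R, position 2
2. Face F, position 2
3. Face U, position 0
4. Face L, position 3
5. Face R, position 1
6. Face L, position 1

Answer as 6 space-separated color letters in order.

After move 1 (R'): R=RRRR U=WBWB F=GWGW D=YGYG B=YBYB
After move 2 (U'): U=BBWW F=OOGW R=GWRR B=RRYB L=YBOO
After move 3 (R): R=RGRW U=BOWW F=OGGG D=YYYR B=WRBB
After move 4 (F): F=GOGG U=BOOB R=WGWW D=RRYR L=YYOY
After move 5 (R): R=WWWG U=BOOG F=GRGR D=RBYW B=BROB
After move 6 (F): F=GGRR U=BOYY R=OWGG D=WWYW L=YROB
After move 7 (F): F=RGRG U=BOBR R=YWYG D=GOYW L=YWOW
Query 1: R[2] = Y
Query 2: F[2] = R
Query 3: U[0] = B
Query 4: L[3] = W
Query 5: R[1] = W
Query 6: L[1] = W

Answer: Y R B W W W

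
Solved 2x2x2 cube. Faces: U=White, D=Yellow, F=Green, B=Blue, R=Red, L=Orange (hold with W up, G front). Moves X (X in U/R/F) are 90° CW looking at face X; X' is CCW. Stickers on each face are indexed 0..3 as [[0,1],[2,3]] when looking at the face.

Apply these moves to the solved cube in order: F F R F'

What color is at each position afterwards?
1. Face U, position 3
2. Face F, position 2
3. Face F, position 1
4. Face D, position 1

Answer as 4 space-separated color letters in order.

After move 1 (F): F=GGGG U=WWOO R=WRWR D=RRYY L=OYOY
After move 2 (F): F=GGGG U=WWYY R=OROR D=WWYY L=OROR
After move 3 (R): R=OORR U=WGYG F=GWGY D=WBYB B=YBWB
After move 4 (F'): F=WYGG U=WGOR R=BOWR D=RRYB L=OGOY
Query 1: U[3] = R
Query 2: F[2] = G
Query 3: F[1] = Y
Query 4: D[1] = R

Answer: R G Y R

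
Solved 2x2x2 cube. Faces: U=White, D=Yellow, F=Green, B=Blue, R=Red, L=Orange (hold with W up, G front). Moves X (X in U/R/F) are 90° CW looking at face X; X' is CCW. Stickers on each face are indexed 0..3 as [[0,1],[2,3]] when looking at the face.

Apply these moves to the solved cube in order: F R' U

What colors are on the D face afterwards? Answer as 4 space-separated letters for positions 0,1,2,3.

After move 1 (F): F=GGGG U=WWOO R=WRWR D=RRYY L=OYOY
After move 2 (R'): R=RRWW U=WBOB F=GWGO D=RGYG B=YBRB
After move 3 (U): U=OWBB F=RRGO R=YBWW B=OYRB L=GWOY
Query: D face = RGYG

Answer: R G Y G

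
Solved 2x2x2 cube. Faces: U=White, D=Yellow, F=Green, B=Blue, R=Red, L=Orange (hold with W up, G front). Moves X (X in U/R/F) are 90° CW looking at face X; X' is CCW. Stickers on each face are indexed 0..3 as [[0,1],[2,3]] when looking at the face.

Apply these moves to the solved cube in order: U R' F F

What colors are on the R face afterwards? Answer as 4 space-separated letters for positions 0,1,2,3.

After move 1 (U): U=WWWW F=RRGG R=BBRR B=OOBB L=GGOO
After move 2 (R'): R=BRBR U=WBWO F=RWGW D=YRYG B=YOYB
After move 3 (F): F=GRWW U=WBOG R=WROR D=BBYG L=GYOR
After move 4 (F): F=WGWR U=WBRY R=ORGR D=OWYG L=GBOB
Query: R face = ORGR

Answer: O R G R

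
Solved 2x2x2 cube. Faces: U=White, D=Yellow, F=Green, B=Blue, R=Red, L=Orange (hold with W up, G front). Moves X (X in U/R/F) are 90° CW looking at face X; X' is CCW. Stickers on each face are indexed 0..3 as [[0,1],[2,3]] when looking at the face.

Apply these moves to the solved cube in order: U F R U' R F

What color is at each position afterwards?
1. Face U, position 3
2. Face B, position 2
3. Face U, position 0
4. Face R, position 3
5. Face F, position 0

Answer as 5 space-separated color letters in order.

After move 1 (U): U=WWWW F=RRGG R=BBRR B=OOBB L=GGOO
After move 2 (F): F=GRGR U=WWOG R=WBWR D=RBYY L=GYOY
After move 3 (R): R=WWRB U=WROR F=GBGY D=RBYO B=GOWB
After move 4 (U'): U=RRWO F=GYGY R=GBRB B=WWWB L=GOOY
After move 5 (R): R=RGBB U=RYWY F=GBGO D=RWYW B=OWRB
After move 6 (F): F=GGOB U=RYYO R=WGYB D=BRYW L=GROW
Query 1: U[3] = O
Query 2: B[2] = R
Query 3: U[0] = R
Query 4: R[3] = B
Query 5: F[0] = G

Answer: O R R B G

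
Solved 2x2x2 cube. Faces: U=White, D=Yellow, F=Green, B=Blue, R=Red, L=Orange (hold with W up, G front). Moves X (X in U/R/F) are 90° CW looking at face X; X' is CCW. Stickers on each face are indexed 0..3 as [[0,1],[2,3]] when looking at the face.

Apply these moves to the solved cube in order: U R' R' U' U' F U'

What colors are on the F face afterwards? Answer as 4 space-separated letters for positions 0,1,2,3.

Answer: R Y O O

Derivation:
After move 1 (U): U=WWWW F=RRGG R=BBRR B=OOBB L=GGOO
After move 2 (R'): R=BRBR U=WBWO F=RWGW D=YRYG B=YOYB
After move 3 (R'): R=RRBB U=WYWY F=RBGO D=YWYW B=GORB
After move 4 (U'): U=YYWW F=GGGO R=RBBB B=RRRB L=GOOO
After move 5 (U'): U=YWYW F=GOGO R=GGBB B=RBRB L=RROO
After move 6 (F): F=GGOO U=YWOR R=YGWB D=BGYW L=RYOW
After move 7 (U'): U=WRYO F=RYOO R=GGWB B=YGRB L=RBOW
Query: F face = RYOO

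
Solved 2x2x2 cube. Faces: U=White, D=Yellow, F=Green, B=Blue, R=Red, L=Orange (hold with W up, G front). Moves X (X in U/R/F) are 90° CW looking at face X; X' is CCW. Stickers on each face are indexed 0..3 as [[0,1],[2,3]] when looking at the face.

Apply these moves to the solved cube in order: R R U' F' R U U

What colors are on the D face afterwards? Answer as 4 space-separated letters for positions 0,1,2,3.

Answer: B G Y R

Derivation:
After move 1 (R): R=RRRR U=WGWG F=GYGY D=YBYB B=WBWB
After move 2 (R): R=RRRR U=WYWY F=GBGB D=YWYW B=GBGB
After move 3 (U'): U=YYWW F=OOGB R=GBRR B=RRGB L=GBOO
After move 4 (F'): F=OBOG U=YYGR R=WBYR D=BOYW L=GWOW
After move 5 (R): R=YWRB U=YBGG F=OOOW D=BGYR B=RRYB
After move 6 (U): U=GYGB F=YWOW R=RRRB B=GWYB L=OOOW
After move 7 (U): U=GGBY F=RROW R=GWRB B=OOYB L=YWOW
Query: D face = BGYR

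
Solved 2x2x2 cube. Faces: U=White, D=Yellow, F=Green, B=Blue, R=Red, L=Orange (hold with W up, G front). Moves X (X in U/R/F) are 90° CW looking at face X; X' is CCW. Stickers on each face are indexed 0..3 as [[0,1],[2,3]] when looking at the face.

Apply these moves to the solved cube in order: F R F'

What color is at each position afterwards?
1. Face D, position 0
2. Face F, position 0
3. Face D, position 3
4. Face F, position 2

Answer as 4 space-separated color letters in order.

After move 1 (F): F=GGGG U=WWOO R=WRWR D=RRYY L=OYOY
After move 2 (R): R=WWRR U=WGOG F=GRGY D=RBYB B=OBWB
After move 3 (F'): F=RYGG U=WGWR R=BWRR D=YYYB L=OGOO
Query 1: D[0] = Y
Query 2: F[0] = R
Query 3: D[3] = B
Query 4: F[2] = G

Answer: Y R B G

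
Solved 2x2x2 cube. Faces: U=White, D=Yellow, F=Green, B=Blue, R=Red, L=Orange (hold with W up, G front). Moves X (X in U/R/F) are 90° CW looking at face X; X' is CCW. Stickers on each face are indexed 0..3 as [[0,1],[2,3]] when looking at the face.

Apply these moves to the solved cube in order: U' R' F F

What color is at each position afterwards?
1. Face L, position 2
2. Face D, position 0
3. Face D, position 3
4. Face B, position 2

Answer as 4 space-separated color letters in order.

After move 1 (U'): U=WWWW F=OOGG R=GGRR B=RRBB L=BBOO
After move 2 (R'): R=GRGR U=WBWR F=OWGW D=YOYG B=YRYB
After move 3 (F): F=GOWW U=WBOB R=WRRR D=GGYG L=BYOO
After move 4 (F): F=WGWO U=WBOY R=ORBR D=RWYG L=BGOG
Query 1: L[2] = O
Query 2: D[0] = R
Query 3: D[3] = G
Query 4: B[2] = Y

Answer: O R G Y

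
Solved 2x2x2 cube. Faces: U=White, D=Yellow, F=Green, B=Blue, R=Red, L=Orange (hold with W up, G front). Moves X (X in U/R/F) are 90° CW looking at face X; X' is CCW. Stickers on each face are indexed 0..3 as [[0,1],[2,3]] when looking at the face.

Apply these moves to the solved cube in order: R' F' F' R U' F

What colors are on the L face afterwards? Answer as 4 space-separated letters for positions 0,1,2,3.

Answer: Y B O Y

Derivation:
After move 1 (R'): R=RRRR U=WBWB F=GWGW D=YGYG B=YBYB
After move 2 (F'): F=WWGG U=WBRR R=GRYR D=OOYG L=OBOW
After move 3 (F'): F=WGWG U=WBGY R=OROR D=BWYG L=OROR
After move 4 (R): R=OORR U=WGGG F=WWWG D=BYYY B=YBBB
After move 5 (U'): U=GGWG F=ORWG R=WWRR B=OOBB L=YBOR
After move 6 (F): F=WOGR U=GGRB R=WWGR D=RWYY L=YBOY
Query: L face = YBOY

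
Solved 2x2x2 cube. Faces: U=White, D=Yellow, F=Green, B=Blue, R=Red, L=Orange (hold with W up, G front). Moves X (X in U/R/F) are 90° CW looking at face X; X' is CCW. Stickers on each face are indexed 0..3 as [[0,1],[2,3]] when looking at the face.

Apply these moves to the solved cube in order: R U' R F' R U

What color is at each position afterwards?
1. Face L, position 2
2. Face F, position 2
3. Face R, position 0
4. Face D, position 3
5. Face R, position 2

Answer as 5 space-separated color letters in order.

Answer: O O R W Y

Derivation:
After move 1 (R): R=RRRR U=WGWG F=GYGY D=YBYB B=WBWB
After move 2 (U'): U=GGWW F=OOGY R=GYRR B=RRWB L=WBOO
After move 3 (R): R=RGRY U=GOWY F=OBGB D=YWYR B=WRGB
After move 4 (F'): F=BBOG U=GORR R=WGYY D=BOYR L=WYOW
After move 5 (R): R=YWYG U=GBRG F=BOOR D=BGYW B=RROB
After move 6 (U): U=RGGB F=YWOR R=RRYG B=WYOB L=BOOW
Query 1: L[2] = O
Query 2: F[2] = O
Query 3: R[0] = R
Query 4: D[3] = W
Query 5: R[2] = Y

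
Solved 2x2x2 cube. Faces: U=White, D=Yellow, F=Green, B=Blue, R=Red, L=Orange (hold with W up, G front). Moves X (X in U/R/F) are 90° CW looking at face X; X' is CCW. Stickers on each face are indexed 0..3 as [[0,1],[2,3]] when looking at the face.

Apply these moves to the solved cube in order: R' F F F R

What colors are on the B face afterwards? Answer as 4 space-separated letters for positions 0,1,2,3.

Answer: R B B B

Derivation:
After move 1 (R'): R=RRRR U=WBWB F=GWGW D=YGYG B=YBYB
After move 2 (F): F=GGWW U=WBOO R=WRBR D=RRYG L=OYOG
After move 3 (F): F=WGWG U=WBGY R=OROR D=BWYG L=OROR
After move 4 (F): F=WWGG U=WBRR R=GRYR D=OOYG L=OBOW
After move 5 (R): R=YGRR U=WWRG F=WOGG D=OYYY B=RBBB
Query: B face = RBBB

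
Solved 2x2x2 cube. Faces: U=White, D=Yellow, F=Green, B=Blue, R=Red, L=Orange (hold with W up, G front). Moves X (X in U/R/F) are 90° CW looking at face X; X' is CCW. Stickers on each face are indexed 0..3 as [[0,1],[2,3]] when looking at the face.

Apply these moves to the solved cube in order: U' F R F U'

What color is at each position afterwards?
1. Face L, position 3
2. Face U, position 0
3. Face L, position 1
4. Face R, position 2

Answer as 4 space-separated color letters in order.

After move 1 (U'): U=WWWW F=OOGG R=GGRR B=RRBB L=BBOO
After move 2 (F): F=GOGO U=WWOB R=WGWR D=RGYY L=BYOY
After move 3 (R): R=WWRG U=WOOO F=GGGY D=RBYR B=BRWB
After move 4 (F): F=GGYG U=WOYY R=OWOG D=RWYR L=BROB
After move 5 (U'): U=OYWY F=BRYG R=GGOG B=OWWB L=BROB
Query 1: L[3] = B
Query 2: U[0] = O
Query 3: L[1] = R
Query 4: R[2] = O

Answer: B O R O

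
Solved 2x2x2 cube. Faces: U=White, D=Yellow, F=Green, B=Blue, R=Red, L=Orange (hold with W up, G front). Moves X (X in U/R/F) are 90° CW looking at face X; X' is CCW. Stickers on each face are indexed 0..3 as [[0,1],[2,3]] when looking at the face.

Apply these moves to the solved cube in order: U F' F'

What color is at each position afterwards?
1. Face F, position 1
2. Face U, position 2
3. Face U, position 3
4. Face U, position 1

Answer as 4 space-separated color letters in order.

Answer: G Y Y W

Derivation:
After move 1 (U): U=WWWW F=RRGG R=BBRR B=OOBB L=GGOO
After move 2 (F'): F=RGRG U=WWBR R=YBYR D=GOYY L=GWOW
After move 3 (F'): F=GGRR U=WWYY R=OBGR D=WWYY L=GROB
Query 1: F[1] = G
Query 2: U[2] = Y
Query 3: U[3] = Y
Query 4: U[1] = W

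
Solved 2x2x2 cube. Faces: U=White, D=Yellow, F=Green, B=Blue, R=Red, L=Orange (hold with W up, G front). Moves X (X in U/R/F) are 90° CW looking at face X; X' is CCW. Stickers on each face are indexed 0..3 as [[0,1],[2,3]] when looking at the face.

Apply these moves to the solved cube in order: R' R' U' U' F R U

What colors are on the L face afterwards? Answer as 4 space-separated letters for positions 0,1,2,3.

After move 1 (R'): R=RRRR U=WBWB F=GWGW D=YGYG B=YBYB
After move 2 (R'): R=RRRR U=WYWY F=GBGB D=YWYW B=GBGB
After move 3 (U'): U=YYWW F=OOGB R=GBRR B=RRGB L=GBOO
After move 4 (U'): U=YWYW F=GBGB R=OORR B=GBGB L=RROO
After move 5 (F): F=GGBB U=YWOR R=YOWR D=ROYW L=RYOW
After move 6 (R): R=WYRO U=YGOB F=GOBW D=RGYG B=RBWB
After move 7 (U): U=OYBG F=WYBW R=RBRO B=RYWB L=GOOW
Query: L face = GOOW

Answer: G O O W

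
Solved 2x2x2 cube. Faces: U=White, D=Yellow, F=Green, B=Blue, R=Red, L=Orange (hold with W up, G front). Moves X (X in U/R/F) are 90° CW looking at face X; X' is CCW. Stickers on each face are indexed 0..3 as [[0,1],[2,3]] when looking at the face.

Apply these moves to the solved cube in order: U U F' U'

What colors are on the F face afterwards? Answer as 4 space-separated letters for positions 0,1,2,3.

Answer: R W B G

Derivation:
After move 1 (U): U=WWWW F=RRGG R=BBRR B=OOBB L=GGOO
After move 2 (U): U=WWWW F=BBGG R=OORR B=GGBB L=RROO
After move 3 (F'): F=BGBG U=WWOR R=YOYR D=ROYY L=RWOW
After move 4 (U'): U=WRWO F=RWBG R=BGYR B=YOBB L=GGOW
Query: F face = RWBG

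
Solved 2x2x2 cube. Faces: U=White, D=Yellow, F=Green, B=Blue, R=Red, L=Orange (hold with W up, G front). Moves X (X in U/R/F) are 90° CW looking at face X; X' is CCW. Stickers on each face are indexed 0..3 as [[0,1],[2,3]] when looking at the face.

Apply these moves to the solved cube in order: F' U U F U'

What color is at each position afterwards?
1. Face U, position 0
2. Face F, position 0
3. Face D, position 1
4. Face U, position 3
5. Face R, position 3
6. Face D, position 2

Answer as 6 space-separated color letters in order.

After move 1 (F'): F=GGGG U=WWRR R=YRYR D=OOYY L=OWOW
After move 2 (U): U=RWRW F=YRGG R=BBYR B=OWBB L=GGOW
After move 3 (U): U=RRWW F=BBGG R=OWYR B=GGBB L=YROW
After move 4 (F): F=GBGB U=RRWR R=WWWR D=YOYY L=YOOO
After move 5 (U'): U=RRRW F=YOGB R=GBWR B=WWBB L=GGOO
Query 1: U[0] = R
Query 2: F[0] = Y
Query 3: D[1] = O
Query 4: U[3] = W
Query 5: R[3] = R
Query 6: D[2] = Y

Answer: R Y O W R Y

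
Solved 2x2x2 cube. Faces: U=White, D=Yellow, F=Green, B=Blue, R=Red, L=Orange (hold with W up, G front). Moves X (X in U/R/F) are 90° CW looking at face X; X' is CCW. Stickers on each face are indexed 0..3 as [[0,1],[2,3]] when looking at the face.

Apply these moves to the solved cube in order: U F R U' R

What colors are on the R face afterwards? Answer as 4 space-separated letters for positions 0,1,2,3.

After move 1 (U): U=WWWW F=RRGG R=BBRR B=OOBB L=GGOO
After move 2 (F): F=GRGR U=WWOG R=WBWR D=RBYY L=GYOY
After move 3 (R): R=WWRB U=WROR F=GBGY D=RBYO B=GOWB
After move 4 (U'): U=RRWO F=GYGY R=GBRB B=WWWB L=GOOY
After move 5 (R): R=RGBB U=RYWY F=GBGO D=RWYW B=OWRB
Query: R face = RGBB

Answer: R G B B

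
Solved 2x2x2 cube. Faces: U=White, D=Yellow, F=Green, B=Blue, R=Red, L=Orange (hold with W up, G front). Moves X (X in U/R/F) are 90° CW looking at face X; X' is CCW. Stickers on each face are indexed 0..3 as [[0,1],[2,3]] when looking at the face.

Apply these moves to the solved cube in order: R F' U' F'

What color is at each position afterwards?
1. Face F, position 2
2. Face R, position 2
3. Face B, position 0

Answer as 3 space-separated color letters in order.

Answer: O O B

Derivation:
After move 1 (R): R=RRRR U=WGWG F=GYGY D=YBYB B=WBWB
After move 2 (F'): F=YYGG U=WGRR R=BRYR D=OOYB L=OGOW
After move 3 (U'): U=GRWR F=OGGG R=YYYR B=BRWB L=WBOW
After move 4 (F'): F=GGOG U=GRYY R=OYOR D=BWYB L=WROW
Query 1: F[2] = O
Query 2: R[2] = O
Query 3: B[0] = B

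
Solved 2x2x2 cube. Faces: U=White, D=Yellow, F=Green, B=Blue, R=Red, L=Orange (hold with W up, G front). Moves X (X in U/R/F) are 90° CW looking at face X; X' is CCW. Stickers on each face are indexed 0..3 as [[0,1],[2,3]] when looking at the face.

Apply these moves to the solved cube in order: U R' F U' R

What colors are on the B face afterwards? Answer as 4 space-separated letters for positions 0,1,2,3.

After move 1 (U): U=WWWW F=RRGG R=BBRR B=OOBB L=GGOO
After move 2 (R'): R=BRBR U=WBWO F=RWGW D=YRYG B=YOYB
After move 3 (F): F=GRWW U=WBOG R=WROR D=BBYG L=GYOR
After move 4 (U'): U=BGWO F=GYWW R=GROR B=WRYB L=YOOR
After move 5 (R): R=OGRR U=BYWW F=GBWG D=BYYW B=ORGB
Query: B face = ORGB

Answer: O R G B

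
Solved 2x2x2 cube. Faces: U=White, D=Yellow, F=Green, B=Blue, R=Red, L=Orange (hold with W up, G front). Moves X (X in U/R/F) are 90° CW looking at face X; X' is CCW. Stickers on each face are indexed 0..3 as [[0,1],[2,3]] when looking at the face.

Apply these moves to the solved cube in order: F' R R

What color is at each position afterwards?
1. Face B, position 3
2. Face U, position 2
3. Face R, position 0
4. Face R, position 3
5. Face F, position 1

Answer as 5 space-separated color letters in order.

After move 1 (F'): F=GGGG U=WWRR R=YRYR D=OOYY L=OWOW
After move 2 (R): R=YYRR U=WGRG F=GOGY D=OBYB B=RBWB
After move 3 (R): R=RYRY U=WORY F=GBGB D=OWYR B=GBGB
Query 1: B[3] = B
Query 2: U[2] = R
Query 3: R[0] = R
Query 4: R[3] = Y
Query 5: F[1] = B

Answer: B R R Y B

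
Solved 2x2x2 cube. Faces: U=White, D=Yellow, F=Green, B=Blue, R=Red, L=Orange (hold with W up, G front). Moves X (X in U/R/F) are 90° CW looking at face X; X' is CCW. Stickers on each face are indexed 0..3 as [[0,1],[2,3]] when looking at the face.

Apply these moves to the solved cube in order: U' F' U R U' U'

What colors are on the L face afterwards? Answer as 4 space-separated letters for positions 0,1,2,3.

After move 1 (U'): U=WWWW F=OOGG R=GGRR B=RRBB L=BBOO
After move 2 (F'): F=OGOG U=WWGR R=YGYR D=BOYY L=BWOW
After move 3 (U): U=GWRW F=YGOG R=RRYR B=BWBB L=OGOW
After move 4 (R): R=YRRR U=GGRG F=YOOY D=BBYB B=WWWB
After move 5 (U'): U=GGGR F=OGOY R=YORR B=YRWB L=WWOW
After move 6 (U'): U=GRGG F=WWOY R=OGRR B=YOWB L=YROW
Query: L face = YROW

Answer: Y R O W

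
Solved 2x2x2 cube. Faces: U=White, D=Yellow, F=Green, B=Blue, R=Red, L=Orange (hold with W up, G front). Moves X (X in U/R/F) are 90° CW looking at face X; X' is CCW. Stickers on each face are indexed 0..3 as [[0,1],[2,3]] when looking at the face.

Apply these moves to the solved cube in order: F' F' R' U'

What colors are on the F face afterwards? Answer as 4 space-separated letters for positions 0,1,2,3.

Answer: O R G Y

Derivation:
After move 1 (F'): F=GGGG U=WWRR R=YRYR D=OOYY L=OWOW
After move 2 (F'): F=GGGG U=WWYY R=OROR D=WWYY L=OROR
After move 3 (R'): R=RROO U=WBYB F=GWGY D=WGYG B=YBWB
After move 4 (U'): U=BBWY F=ORGY R=GWOO B=RRWB L=YBOR
Query: F face = ORGY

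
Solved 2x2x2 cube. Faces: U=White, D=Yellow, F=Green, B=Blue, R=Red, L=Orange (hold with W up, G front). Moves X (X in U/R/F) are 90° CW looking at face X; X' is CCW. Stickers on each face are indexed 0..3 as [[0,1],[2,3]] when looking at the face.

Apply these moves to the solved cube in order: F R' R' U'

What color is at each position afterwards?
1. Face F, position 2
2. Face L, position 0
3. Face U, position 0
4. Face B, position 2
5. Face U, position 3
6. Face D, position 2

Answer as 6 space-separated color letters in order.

Answer: G G R G O Y

Derivation:
After move 1 (F): F=GGGG U=WWOO R=WRWR D=RRYY L=OYOY
After move 2 (R'): R=RRWW U=WBOB F=GWGO D=RGYG B=YBRB
After move 3 (R'): R=RWRW U=WROY F=GBGB D=RWYO B=GBGB
After move 4 (U'): U=RYWO F=OYGB R=GBRW B=RWGB L=GBOY
Query 1: F[2] = G
Query 2: L[0] = G
Query 3: U[0] = R
Query 4: B[2] = G
Query 5: U[3] = O
Query 6: D[2] = Y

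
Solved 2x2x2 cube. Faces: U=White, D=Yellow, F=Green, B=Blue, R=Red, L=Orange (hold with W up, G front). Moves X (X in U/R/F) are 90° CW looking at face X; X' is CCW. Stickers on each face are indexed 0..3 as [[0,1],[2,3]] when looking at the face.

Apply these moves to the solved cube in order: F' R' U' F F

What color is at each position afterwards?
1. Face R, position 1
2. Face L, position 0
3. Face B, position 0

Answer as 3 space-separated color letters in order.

After move 1 (F'): F=GGGG U=WWRR R=YRYR D=OOYY L=OWOW
After move 2 (R'): R=RRYY U=WBRB F=GWGR D=OGYG B=YBOB
After move 3 (U'): U=BBWR F=OWGR R=GWYY B=RROB L=YBOW
After move 4 (F): F=GORW U=BBWB R=WWRY D=YGYG L=YOOG
After move 5 (F): F=RGWO U=BBGO R=WWBY D=RWYG L=YYOG
Query 1: R[1] = W
Query 2: L[0] = Y
Query 3: B[0] = R

Answer: W Y R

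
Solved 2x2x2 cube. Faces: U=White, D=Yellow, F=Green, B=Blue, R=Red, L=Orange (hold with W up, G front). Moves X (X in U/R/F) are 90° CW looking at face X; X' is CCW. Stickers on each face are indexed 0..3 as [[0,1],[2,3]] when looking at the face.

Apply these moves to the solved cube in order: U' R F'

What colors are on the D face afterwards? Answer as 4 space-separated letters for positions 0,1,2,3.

Answer: B O Y R

Derivation:
After move 1 (U'): U=WWWW F=OOGG R=GGRR B=RRBB L=BBOO
After move 2 (R): R=RGRG U=WOWG F=OYGY D=YBYR B=WRWB
After move 3 (F'): F=YYOG U=WORR R=BGYG D=BOYR L=BGOW
Query: D face = BOYR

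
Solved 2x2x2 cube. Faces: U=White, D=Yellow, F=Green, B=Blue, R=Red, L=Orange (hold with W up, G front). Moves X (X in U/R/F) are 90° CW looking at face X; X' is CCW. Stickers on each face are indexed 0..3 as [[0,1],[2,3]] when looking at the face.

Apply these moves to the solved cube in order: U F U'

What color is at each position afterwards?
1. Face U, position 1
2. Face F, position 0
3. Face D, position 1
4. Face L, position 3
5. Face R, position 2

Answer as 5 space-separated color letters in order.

Answer: G G B Y W

Derivation:
After move 1 (U): U=WWWW F=RRGG R=BBRR B=OOBB L=GGOO
After move 2 (F): F=GRGR U=WWOG R=WBWR D=RBYY L=GYOY
After move 3 (U'): U=WGWO F=GYGR R=GRWR B=WBBB L=OOOY
Query 1: U[1] = G
Query 2: F[0] = G
Query 3: D[1] = B
Query 4: L[3] = Y
Query 5: R[2] = W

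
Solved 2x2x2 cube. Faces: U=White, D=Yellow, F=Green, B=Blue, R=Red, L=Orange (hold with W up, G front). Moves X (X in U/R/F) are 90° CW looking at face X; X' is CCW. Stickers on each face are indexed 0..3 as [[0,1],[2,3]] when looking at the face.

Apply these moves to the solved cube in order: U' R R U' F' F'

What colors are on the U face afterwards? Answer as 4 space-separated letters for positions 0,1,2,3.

After move 1 (U'): U=WWWW F=OOGG R=GGRR B=RRBB L=BBOO
After move 2 (R): R=RGRG U=WOWG F=OYGY D=YBYR B=WRWB
After move 3 (R): R=RRGG U=WYWY F=OBGR D=YWYW B=GROB
After move 4 (U'): U=YYWW F=BBGR R=OBGG B=RROB L=GROO
After move 5 (F'): F=BRBG U=YYOG R=WBYG D=ROYW L=GWOW
After move 6 (F'): F=RGBB U=YYWY R=OBRG D=WWYW L=GGOO
Query: U face = YYWY

Answer: Y Y W Y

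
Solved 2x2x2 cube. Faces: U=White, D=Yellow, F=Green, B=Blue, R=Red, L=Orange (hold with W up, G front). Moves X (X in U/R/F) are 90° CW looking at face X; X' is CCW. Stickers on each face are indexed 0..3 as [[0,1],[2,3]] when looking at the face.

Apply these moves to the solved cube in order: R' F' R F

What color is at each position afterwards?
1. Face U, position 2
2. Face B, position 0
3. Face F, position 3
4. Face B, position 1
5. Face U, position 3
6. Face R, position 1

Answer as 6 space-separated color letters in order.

After move 1 (R'): R=RRRR U=WBWB F=GWGW D=YGYG B=YBYB
After move 2 (F'): F=WWGG U=WBRR R=GRYR D=OOYG L=OBOW
After move 3 (R): R=YGRR U=WWRG F=WOGG D=OYYY B=RBBB
After move 4 (F): F=GWGO U=WWWB R=RGGR D=RYYY L=OOOY
Query 1: U[2] = W
Query 2: B[0] = R
Query 3: F[3] = O
Query 4: B[1] = B
Query 5: U[3] = B
Query 6: R[1] = G

Answer: W R O B B G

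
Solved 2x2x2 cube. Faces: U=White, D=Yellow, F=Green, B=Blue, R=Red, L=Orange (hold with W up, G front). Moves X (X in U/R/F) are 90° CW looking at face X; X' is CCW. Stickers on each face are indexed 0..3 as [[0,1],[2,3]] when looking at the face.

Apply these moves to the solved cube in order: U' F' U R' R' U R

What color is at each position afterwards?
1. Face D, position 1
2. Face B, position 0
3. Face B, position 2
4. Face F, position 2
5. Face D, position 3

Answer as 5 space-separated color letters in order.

Answer: G O G O O

Derivation:
After move 1 (U'): U=WWWW F=OOGG R=GGRR B=RRBB L=BBOO
After move 2 (F'): F=OGOG U=WWGR R=YGYR D=BOYY L=BWOW
After move 3 (U): U=GWRW F=YGOG R=RRYR B=BWBB L=OGOW
After move 4 (R'): R=RRRY U=GBRB F=YWOW D=BGYG B=YWOB
After move 5 (R'): R=RYRR U=GORY F=YBOB D=BWYW B=GWGB
After move 6 (U): U=RGYO F=RYOB R=GWRR B=OGGB L=YBOW
After move 7 (R): R=RGRW U=RYYB F=RWOW D=BGYO B=OGGB
Query 1: D[1] = G
Query 2: B[0] = O
Query 3: B[2] = G
Query 4: F[2] = O
Query 5: D[3] = O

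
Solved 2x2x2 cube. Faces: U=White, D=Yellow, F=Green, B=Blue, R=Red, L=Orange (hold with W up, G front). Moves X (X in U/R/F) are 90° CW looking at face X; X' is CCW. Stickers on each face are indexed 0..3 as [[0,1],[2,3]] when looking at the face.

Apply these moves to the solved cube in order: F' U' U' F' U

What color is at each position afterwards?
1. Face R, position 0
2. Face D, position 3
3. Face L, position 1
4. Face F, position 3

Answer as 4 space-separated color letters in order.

After move 1 (F'): F=GGGG U=WWRR R=YRYR D=OOYY L=OWOW
After move 2 (U'): U=WRWR F=OWGG R=GGYR B=YRBB L=BBOW
After move 3 (U'): U=RRWW F=BBGG R=OWYR B=GGBB L=YROW
After move 4 (F'): F=BGBG U=RROY R=OWOR D=RWYY L=YWOW
After move 5 (U): U=ORYR F=OWBG R=GGOR B=YWBB L=BGOW
Query 1: R[0] = G
Query 2: D[3] = Y
Query 3: L[1] = G
Query 4: F[3] = G

Answer: G Y G G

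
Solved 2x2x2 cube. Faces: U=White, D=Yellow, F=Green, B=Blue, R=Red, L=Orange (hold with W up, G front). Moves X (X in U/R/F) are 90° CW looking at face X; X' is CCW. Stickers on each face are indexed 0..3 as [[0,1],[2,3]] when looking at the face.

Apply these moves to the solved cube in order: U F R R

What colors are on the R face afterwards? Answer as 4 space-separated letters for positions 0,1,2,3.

Answer: R W B W

Derivation:
After move 1 (U): U=WWWW F=RRGG R=BBRR B=OOBB L=GGOO
After move 2 (F): F=GRGR U=WWOG R=WBWR D=RBYY L=GYOY
After move 3 (R): R=WWRB U=WROR F=GBGY D=RBYO B=GOWB
After move 4 (R): R=RWBW U=WBOY F=GBGO D=RWYG B=RORB
Query: R face = RWBW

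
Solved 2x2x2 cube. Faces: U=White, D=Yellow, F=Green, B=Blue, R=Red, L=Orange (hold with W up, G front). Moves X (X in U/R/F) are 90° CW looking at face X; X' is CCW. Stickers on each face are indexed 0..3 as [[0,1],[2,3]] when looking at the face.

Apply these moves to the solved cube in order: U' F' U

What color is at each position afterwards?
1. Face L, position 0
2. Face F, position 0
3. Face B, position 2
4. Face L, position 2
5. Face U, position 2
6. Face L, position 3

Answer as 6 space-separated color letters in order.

After move 1 (U'): U=WWWW F=OOGG R=GGRR B=RRBB L=BBOO
After move 2 (F'): F=OGOG U=WWGR R=YGYR D=BOYY L=BWOW
After move 3 (U): U=GWRW F=YGOG R=RRYR B=BWBB L=OGOW
Query 1: L[0] = O
Query 2: F[0] = Y
Query 3: B[2] = B
Query 4: L[2] = O
Query 5: U[2] = R
Query 6: L[3] = W

Answer: O Y B O R W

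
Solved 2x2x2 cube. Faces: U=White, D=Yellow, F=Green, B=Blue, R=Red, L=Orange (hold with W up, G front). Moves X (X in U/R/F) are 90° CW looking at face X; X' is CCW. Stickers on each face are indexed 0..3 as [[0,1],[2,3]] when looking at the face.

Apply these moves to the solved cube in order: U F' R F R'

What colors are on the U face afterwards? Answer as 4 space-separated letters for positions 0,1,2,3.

Answer: W W W R

Derivation:
After move 1 (U): U=WWWW F=RRGG R=BBRR B=OOBB L=GGOO
After move 2 (F'): F=RGRG U=WWBR R=YBYR D=GOYY L=GWOW
After move 3 (R): R=YYRB U=WGBG F=RORY D=GBYO B=ROWB
After move 4 (F): F=RRYO U=WGWW R=BYGB D=RYYO L=GGOB
After move 5 (R'): R=YBBG U=WWWR F=RGYW D=RRYO B=OOYB
Query: U face = WWWR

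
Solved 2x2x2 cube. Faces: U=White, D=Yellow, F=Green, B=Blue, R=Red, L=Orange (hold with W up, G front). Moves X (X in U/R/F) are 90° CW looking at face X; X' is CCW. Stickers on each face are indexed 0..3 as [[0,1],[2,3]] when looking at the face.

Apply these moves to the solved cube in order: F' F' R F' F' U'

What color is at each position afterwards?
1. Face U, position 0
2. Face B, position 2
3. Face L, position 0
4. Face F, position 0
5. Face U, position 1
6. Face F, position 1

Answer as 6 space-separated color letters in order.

Answer: G W Y O W R

Derivation:
After move 1 (F'): F=GGGG U=WWRR R=YRYR D=OOYY L=OWOW
After move 2 (F'): F=GGGG U=WWYY R=OROR D=WWYY L=OROR
After move 3 (R): R=OORR U=WGYG F=GWGY D=WBYB B=YBWB
After move 4 (F'): F=WYGG U=WGOR R=BOWR D=RRYB L=OGOY
After move 5 (F'): F=YGWG U=WGBW R=RORR D=GYYB L=OROO
After move 6 (U'): U=GWWB F=ORWG R=YGRR B=ROWB L=YBOO
Query 1: U[0] = G
Query 2: B[2] = W
Query 3: L[0] = Y
Query 4: F[0] = O
Query 5: U[1] = W
Query 6: F[1] = R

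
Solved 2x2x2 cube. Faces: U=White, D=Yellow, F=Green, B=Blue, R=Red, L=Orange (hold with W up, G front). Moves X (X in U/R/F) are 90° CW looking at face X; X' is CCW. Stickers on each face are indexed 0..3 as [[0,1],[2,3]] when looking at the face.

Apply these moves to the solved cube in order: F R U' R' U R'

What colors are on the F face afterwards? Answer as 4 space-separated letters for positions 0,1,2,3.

After move 1 (F): F=GGGG U=WWOO R=WRWR D=RRYY L=OYOY
After move 2 (R): R=WWRR U=WGOG F=GRGY D=RBYB B=OBWB
After move 3 (U'): U=GGWO F=OYGY R=GRRR B=WWWB L=OBOY
After move 4 (R'): R=RRGR U=GWWW F=OGGO D=RYYY B=BWBB
After move 5 (U): U=WGWW F=RRGO R=BWGR B=OBBB L=OGOY
After move 6 (R'): R=WRBG U=WBWO F=RGGW D=RRYO B=YBYB
Query: F face = RGGW

Answer: R G G W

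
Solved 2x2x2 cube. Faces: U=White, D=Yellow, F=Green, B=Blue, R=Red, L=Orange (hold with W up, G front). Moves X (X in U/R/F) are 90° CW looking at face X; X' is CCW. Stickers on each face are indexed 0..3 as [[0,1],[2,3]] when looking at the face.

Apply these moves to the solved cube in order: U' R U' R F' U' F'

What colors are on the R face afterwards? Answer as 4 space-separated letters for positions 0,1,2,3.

Answer: O R R Y

Derivation:
After move 1 (U'): U=WWWW F=OOGG R=GGRR B=RRBB L=BBOO
After move 2 (R): R=RGRG U=WOWG F=OYGY D=YBYR B=WRWB
After move 3 (U'): U=OGWW F=BBGY R=OYRG B=RGWB L=WROO
After move 4 (R): R=ROGY U=OBWY F=BBGR D=YWYR B=WGGB
After move 5 (F'): F=BRBG U=OBRG R=WOYY D=ROYR L=WYOW
After move 6 (U'): U=BGOR F=WYBG R=BRYY B=WOGB L=WGOW
After move 7 (F'): F=YGWB U=BGBY R=ORRY D=GWYR L=WROO
Query: R face = ORRY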